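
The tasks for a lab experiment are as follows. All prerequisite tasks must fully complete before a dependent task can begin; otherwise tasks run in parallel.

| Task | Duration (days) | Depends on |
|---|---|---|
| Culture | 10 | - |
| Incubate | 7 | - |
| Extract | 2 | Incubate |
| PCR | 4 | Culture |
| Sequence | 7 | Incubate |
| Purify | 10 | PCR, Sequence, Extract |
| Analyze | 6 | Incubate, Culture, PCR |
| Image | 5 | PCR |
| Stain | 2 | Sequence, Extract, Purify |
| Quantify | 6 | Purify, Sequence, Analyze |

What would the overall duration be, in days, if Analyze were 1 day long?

Critical path before the change: Culture→PCR→Purify→Quantify = 10+4+10+6 = 30 giving 30 days.
Analyze is off the critical path — its longest chain is 26 days, giving 4 of slack.
No other chain overtakes it, so the finish is 30 days.

30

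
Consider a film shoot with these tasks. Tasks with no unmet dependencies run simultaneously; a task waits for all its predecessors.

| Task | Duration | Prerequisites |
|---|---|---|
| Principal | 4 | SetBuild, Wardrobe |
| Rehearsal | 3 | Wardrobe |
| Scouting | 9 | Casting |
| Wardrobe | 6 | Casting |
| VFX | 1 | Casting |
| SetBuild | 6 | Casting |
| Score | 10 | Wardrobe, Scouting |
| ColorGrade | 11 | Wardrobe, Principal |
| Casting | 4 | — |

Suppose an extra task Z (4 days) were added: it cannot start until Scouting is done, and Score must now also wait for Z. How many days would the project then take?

27

Originally the project takes 25 days.
With Z inserted, Score now waits for max(Wardrobe, Scouting, Z).
New critical path: Casting→Scouting→Z→Score = 4+9+4+10 = 27 ⇒ 27 days.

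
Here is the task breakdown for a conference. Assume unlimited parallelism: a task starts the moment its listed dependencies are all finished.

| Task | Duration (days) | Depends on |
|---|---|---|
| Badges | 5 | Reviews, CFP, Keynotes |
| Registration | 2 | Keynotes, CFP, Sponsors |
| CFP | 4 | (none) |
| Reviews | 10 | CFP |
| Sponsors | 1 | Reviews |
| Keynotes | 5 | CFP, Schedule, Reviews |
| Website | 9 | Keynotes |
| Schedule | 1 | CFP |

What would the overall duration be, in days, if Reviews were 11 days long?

29

Baseline: CFP→Reviews→Keynotes→Website = 4+10+5+9 = 28 → 28 days.
Since Reviews is critical, the +1 change carries straight to that chain (now 29 days).
No other chain overtakes it, so the finish is 29 days.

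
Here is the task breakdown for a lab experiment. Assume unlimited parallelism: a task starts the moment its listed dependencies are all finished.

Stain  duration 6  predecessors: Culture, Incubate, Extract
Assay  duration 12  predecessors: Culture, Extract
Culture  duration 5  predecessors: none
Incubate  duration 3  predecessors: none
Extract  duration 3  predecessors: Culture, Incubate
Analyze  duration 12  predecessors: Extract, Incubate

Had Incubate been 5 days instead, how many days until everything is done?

20

The binding path is Culture→Extract→Assay = 5+3+12 = 20; finish at 20 days.
Incubate has 2 days of float (longest path through it is 18).
The critical path is still Culture→Extract→Assay; finish is now 20 days.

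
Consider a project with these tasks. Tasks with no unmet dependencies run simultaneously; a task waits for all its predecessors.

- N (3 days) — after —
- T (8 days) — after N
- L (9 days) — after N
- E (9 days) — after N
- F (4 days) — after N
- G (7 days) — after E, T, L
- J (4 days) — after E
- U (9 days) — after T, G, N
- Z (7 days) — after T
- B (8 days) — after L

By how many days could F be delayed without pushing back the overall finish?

N→L→G→U = 3+9+7+9 = 28 sets the makespan at 28 days.
F finishes as early as 7 and must finish by 28.
Float = 28 − 7 = 21.

21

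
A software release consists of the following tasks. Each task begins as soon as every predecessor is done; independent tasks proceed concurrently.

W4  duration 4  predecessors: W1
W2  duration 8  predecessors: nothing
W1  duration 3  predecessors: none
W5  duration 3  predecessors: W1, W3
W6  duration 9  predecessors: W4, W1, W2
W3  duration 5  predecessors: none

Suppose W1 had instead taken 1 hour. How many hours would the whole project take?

Actual critical path: W2→W6 = 8+9 = 17 ⇒ 17 hours.
W1 is off the critical path — its longest chain is 16 hours, giving 1 of slack.
That remains the longest chain; total 17 hours.

17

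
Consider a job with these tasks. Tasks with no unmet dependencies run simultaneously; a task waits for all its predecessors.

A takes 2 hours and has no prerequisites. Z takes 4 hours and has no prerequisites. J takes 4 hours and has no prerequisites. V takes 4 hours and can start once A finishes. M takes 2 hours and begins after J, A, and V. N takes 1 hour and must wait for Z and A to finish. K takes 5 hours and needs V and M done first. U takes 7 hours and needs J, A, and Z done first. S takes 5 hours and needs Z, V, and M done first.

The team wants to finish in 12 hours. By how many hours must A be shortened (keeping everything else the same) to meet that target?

Current finish: 13 hours; target: 12.
A is on every critical path, so each hour cut from A cuts the finish by one (this holds down to a finish of 12).
Need 13 − 12 = 1 hour off A → A becomes 1 hour, finish becomes 12.

1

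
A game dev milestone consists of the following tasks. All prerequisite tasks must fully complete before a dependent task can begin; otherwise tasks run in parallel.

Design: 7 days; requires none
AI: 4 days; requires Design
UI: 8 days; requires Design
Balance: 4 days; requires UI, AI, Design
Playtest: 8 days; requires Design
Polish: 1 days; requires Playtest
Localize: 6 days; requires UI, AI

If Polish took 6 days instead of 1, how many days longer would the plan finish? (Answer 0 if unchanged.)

Actual critical path: Design→UI→Localize = 7+8+6 = 21 ⇒ 21 days.
The longest path through Polish is only 16 days, so Polish has float 5.
No other chain overtakes it, so the finish is 21 days.
Change in finish: 21 − 21 = +0 days.

0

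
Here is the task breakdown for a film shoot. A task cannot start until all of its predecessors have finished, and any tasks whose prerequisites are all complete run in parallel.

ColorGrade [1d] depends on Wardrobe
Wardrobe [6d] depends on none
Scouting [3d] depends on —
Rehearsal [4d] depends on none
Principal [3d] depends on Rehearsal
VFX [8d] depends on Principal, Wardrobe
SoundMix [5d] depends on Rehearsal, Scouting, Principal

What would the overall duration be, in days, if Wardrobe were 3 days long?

Actual critical path: Rehearsal→Principal→VFX = 4+3+8 = 15 ⇒ 15 days.
The longest path through Wardrobe is only 14 days, so Wardrobe has float 1.
That remains the longest chain; total 15 days.

15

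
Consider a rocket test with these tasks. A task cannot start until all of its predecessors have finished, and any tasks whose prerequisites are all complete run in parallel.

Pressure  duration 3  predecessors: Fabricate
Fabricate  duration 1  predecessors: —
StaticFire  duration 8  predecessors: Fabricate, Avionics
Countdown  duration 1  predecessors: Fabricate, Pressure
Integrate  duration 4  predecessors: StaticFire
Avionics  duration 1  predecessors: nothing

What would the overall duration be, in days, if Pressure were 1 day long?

13

Critical path before the change: Fabricate→StaticFire→Integrate = 1+8+4 = 13 giving 13 days.
Pressure is off the critical path — its longest chain is 5 days, giving 8 of slack.
No other chain overtakes it, so the finish is 13 days.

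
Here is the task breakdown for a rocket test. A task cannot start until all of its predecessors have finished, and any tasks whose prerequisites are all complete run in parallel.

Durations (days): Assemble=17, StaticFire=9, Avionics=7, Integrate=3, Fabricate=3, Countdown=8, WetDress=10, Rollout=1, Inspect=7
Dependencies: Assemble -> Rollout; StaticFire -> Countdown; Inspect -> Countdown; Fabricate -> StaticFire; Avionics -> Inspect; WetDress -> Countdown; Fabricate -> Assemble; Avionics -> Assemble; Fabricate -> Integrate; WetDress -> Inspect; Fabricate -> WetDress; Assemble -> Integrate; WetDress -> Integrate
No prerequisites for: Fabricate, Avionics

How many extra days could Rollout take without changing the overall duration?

Critical path: Fabricate→WetDress→Inspect→Countdown = 3+10+7+8 = 28, so the finish is 28 days.
Rollout finishes as early as 25 and must finish by 28.
So Rollout can slip 28 − 25 = 3 days.

3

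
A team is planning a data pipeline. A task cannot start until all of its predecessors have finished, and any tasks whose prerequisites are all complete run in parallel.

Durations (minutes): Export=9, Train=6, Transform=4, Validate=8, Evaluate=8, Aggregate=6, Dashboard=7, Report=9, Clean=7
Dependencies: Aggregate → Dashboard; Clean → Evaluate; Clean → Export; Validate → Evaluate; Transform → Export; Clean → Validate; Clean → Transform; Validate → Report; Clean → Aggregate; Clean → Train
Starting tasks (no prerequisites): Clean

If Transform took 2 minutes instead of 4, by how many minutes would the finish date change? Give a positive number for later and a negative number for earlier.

0

Actual critical path: Clean→Validate→Report = 7+8+9 = 24 ⇒ 24 minutes.
Transform is off the critical path — its longest chain is 20 minutes, giving 4 of slack.
That remains the longest chain; total 24 minutes.
Change in finish: 24 − 24 = +0 minutes.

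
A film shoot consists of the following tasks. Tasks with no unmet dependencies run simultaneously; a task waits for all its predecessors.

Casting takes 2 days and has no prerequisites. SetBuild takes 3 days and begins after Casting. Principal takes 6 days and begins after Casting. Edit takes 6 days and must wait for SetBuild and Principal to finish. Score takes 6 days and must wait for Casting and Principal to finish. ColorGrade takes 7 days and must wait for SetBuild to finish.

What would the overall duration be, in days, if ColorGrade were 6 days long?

14

Baseline: Casting→Principal→Edit = 2+6+6 = 14 → 14 days.
ColorGrade is off the critical path — its longest chain is 12 days, giving 2 of slack.
No other chain overtakes it, so the finish is 14 days.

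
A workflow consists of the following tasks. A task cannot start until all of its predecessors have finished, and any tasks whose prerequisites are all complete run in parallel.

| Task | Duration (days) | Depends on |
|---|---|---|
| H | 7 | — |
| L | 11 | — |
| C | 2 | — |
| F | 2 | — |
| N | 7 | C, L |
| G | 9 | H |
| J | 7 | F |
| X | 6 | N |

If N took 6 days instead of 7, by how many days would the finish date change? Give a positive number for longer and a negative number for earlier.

-1

As given, the longest chain is L→N→X = 11+7+6 = 24, so the finish is 24 days.
Since N is critical, the -1 change carries straight to that chain (now 23 days).
No other chain overtakes it, so the finish is 23 days.
Change in finish: 23 − 24 = -1 days.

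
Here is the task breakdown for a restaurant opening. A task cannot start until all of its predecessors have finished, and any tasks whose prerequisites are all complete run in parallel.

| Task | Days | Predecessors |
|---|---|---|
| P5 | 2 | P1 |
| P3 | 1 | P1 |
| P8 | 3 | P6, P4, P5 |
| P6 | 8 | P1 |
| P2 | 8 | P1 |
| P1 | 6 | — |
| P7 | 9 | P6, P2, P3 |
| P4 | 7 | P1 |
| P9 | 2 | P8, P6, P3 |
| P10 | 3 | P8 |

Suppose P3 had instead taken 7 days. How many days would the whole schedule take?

Critical path before the change: P1→P2→P7 = 6+8+9 = 23 giving 23 days.
The longest path through P3 is only 16 days, so P3 has float 7.
The critical path is still P1→P2→P7; finish is now 23 days.

23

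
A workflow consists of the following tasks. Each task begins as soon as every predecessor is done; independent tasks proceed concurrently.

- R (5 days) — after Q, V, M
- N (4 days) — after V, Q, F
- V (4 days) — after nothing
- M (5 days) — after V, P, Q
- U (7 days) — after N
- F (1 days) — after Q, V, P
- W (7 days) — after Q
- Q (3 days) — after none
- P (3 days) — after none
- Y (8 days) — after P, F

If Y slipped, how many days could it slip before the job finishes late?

Critical path: V→F→N→U = 4+1+4+7 = 16, so the finish is 16 days.
Longest path through Y: 13 days (earliest finish 13, latest finish 16).
Slack of Y = 8 − 5 = 3 days.

3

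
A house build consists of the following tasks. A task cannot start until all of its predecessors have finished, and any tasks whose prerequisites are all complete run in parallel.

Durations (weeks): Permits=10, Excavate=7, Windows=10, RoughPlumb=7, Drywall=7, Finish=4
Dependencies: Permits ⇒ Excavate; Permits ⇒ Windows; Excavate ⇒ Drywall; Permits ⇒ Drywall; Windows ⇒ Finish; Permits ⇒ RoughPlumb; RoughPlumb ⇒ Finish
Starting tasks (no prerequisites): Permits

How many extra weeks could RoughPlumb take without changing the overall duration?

3

Critical path: Permits→Excavate→Drywall = 10+7+7 = 24, so the finish is 24 weeks.
Longest path through RoughPlumb: 21 weeks (earliest finish 17, latest finish 20).
Float = 24 − 21 = 3.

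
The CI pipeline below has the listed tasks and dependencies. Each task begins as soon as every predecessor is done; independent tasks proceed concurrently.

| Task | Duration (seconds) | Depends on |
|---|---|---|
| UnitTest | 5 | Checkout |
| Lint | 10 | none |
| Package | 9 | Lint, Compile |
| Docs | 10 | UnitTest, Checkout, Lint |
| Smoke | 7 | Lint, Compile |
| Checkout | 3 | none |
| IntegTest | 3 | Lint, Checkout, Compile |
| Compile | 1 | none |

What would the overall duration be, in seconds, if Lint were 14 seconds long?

24

Actual critical path: Lint→Docs = 10+10 = 20 ⇒ 20 seconds.
Since Lint is critical, the +4 change carries straight to that chain (now 24 seconds).
That remains the longest chain; total 24 seconds.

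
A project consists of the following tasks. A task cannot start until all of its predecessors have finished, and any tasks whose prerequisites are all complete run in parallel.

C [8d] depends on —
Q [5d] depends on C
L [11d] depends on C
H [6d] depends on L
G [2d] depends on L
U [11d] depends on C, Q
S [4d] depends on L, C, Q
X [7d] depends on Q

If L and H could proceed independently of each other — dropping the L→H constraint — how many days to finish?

24

Before: longest chain C→L→H = 8+11+6 = 25, finish 25.
Without L→H, H's earliest start moves from 19 to 0.
The longest chain is now C→Q→U = 8+5+11 = 24, so the project takes 24 days.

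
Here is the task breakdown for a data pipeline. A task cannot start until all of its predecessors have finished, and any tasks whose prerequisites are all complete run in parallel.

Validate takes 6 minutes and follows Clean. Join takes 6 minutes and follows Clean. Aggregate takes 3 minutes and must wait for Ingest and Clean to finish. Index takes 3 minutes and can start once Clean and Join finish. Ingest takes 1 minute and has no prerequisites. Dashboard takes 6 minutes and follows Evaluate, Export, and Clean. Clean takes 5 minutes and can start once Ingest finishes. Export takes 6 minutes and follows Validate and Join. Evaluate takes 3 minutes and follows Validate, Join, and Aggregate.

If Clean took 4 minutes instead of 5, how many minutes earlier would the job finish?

1

Actual critical path: Ingest→Clean→Validate→Export→Dashboard = 1+5+6+6+6 = 24 ⇒ 24 minutes.
Since Clean is critical, the -1 change carries straight to that chain (now 23 minutes).
No other chain overtakes it, so the finish is 23 minutes.
Change in finish: 23 − 24 = -1 minutes.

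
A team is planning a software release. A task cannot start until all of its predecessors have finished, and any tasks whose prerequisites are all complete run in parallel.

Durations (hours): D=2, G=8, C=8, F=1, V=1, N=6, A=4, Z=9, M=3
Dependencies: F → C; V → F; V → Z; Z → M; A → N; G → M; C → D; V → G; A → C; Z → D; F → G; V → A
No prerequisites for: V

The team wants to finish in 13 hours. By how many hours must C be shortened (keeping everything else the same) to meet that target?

Current finish: 15 hours; target: 13.
C is on every critical path, so each hour cut from C cuts the finish by one (this holds down to a finish of 13).
Need 15 − 13 = 2 hours off C → C becomes 6 hours, finish becomes 13.

2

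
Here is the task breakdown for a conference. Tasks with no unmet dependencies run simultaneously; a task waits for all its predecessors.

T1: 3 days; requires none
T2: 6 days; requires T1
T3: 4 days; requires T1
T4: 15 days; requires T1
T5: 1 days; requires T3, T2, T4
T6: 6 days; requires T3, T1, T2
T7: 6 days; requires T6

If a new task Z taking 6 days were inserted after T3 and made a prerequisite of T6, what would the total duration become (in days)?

25

Originally the job takes 21 days.
With Z inserted, T6 now waits for max(T3, T1, T2, Z).
New critical path: T1→T3→Z→T6→T7 = 3+4+6+6+6 = 25 ⇒ 25 days.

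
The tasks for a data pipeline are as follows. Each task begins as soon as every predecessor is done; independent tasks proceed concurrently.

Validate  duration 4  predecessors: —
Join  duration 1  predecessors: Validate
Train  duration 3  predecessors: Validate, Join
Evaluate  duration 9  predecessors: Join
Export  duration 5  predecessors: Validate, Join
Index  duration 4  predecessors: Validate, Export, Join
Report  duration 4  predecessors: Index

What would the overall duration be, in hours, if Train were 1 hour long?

Critical path before the change: Validate→Join→Export→Index→Report = 4+1+5+4+4 = 18 giving 18 hours.
The longest path through Train is only 8 hours, so Train has float 10.
The critical path is still Validate→Join→Export→Index→Report; finish is now 18 hours.

18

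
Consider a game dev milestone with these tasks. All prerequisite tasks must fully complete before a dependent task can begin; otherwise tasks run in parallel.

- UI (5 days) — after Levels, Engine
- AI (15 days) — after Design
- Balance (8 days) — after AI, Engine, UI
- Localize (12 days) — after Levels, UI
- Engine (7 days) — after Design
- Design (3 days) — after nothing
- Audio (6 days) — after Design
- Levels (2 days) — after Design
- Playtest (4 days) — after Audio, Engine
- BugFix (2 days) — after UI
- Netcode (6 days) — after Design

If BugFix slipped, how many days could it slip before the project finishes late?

The longest chain is Design→Engine→UI→Localize = 3+7+5+12 = 27; overall finish 27 days.
Longest path through BugFix: 17 days (earliest finish 17, latest finish 27).
Slack of BugFix = 25 − 15 = 10 days.

10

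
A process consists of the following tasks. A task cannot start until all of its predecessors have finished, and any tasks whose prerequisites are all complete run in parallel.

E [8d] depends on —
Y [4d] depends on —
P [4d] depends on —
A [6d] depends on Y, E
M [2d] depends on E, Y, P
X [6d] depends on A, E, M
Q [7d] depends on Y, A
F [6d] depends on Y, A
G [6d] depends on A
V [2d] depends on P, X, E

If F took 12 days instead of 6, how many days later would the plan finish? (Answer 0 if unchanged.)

Critical path before the change: E→A→X→V = 8+6+6+2 = 22 giving 22 days.
The longest path through F is only 20 days, so F has float 2.
New critical path: E→A→F = 8+6+12 = 26 ⇒ 26 days.
Change in finish: 26 − 22 = +4 days.

4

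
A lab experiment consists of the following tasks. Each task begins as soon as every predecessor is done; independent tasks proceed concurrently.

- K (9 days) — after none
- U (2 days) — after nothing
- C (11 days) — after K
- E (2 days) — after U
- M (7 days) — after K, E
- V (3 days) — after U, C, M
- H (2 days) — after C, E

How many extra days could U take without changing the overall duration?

The longest chain is K→C→V = 9+11+3 = 23; overall finish 23 days.
Longest path through U: 14 days (earliest finish 2, latest finish 11).
Float = 23 − 14 = 9.

9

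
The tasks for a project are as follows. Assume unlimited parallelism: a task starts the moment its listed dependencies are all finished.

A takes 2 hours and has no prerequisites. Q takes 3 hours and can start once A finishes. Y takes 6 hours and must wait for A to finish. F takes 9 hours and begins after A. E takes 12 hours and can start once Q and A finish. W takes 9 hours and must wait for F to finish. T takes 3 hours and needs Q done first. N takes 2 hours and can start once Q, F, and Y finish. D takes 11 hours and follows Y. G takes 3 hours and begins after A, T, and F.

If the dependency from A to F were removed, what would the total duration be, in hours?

19

With the dependency in place, A→F→W = 2+9+9 = 20 sets the finish at 20 hours.
Without A→F, F's earliest start moves from 2 to 0.
New critical path: A→Y→D = 2+6+11 = 19 ⇒ 19 hours.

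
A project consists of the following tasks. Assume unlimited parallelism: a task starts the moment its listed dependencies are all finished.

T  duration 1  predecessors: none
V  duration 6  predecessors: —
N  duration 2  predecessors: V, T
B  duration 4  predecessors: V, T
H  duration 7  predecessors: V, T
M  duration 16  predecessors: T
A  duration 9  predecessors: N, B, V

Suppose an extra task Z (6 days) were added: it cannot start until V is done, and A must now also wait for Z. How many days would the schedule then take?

Originally the schedule takes 19 days.
With Z inserted, A now waits for max(N, B, V, Z).
New critical path: V→Z→A = 6+6+9 = 21 ⇒ 21 days.

21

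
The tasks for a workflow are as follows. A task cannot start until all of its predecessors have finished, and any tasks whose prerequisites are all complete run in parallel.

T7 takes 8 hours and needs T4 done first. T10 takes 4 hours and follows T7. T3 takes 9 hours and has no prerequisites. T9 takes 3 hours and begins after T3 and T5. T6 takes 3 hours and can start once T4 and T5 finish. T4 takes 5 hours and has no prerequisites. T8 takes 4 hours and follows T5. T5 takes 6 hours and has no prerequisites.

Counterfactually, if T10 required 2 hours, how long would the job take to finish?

15

Actual critical path: T4→T7→T10 = 5+8+4 = 17 ⇒ 17 hours.
Since T10 is critical, the -2 change carries straight to that chain (now 15 hours).
That remains the longest chain; total 15 hours.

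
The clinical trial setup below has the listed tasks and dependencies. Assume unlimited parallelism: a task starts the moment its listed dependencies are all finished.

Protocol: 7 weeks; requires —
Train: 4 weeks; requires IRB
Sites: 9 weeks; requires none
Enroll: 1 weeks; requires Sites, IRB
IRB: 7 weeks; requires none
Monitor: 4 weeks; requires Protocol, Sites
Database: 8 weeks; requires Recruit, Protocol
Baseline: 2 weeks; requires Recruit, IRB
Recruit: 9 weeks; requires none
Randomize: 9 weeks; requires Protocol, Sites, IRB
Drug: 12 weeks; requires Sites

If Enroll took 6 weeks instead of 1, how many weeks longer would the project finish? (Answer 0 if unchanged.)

Baseline: Sites→Drug = 9+12 = 21 → 21 weeks.
Enroll has 11 weeks of float (longest path through it is 10).
The critical path is still Sites→Drug; finish is now 21 weeks.
Change in finish: 21 − 21 = +0 weeks.

0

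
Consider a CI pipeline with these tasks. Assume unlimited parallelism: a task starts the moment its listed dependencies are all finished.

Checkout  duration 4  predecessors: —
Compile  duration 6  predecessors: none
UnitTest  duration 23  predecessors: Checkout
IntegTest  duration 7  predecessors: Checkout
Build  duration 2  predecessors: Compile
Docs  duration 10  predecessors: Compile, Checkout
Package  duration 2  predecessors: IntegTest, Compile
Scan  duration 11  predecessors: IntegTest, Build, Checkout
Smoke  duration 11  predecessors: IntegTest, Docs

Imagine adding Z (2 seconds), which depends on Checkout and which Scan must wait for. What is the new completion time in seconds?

27

Originally the plan takes 27 seconds.
With Z inserted, Scan now waits for max(IntegTest, Build, Checkout, Z).
New critical path: Checkout→UnitTest = 4+23 = 27 ⇒ 27 seconds.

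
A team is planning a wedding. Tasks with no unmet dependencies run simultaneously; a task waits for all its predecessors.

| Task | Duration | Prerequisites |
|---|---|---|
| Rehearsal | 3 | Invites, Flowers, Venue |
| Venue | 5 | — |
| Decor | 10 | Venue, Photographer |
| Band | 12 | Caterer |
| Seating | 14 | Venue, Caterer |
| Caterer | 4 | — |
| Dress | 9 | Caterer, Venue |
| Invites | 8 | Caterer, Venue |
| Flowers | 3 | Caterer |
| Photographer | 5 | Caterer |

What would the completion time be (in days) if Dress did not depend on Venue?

Before: longest chain Venue→Seating = 5+14 = 19, finish 19.
Without Venue→Dress, Dress's earliest start moves from 5 to 4.
After: Venue→Seating = 5+14 = 19 → 19 days.

19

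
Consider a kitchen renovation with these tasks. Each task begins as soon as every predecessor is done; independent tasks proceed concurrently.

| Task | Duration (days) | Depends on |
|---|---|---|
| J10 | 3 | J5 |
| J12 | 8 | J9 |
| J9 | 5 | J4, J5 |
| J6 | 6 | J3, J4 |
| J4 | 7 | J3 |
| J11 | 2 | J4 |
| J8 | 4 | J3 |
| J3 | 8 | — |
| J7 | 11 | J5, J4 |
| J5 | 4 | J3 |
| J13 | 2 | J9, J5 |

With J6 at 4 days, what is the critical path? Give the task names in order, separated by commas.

As given, the longest chain is J3→J4→J9→J12 = 8+7+5+8 = 28, so the finish is 28 days.
J6 is off the critical path — its longest chain is 21 days, giving 7 of slack.
The critical path is still J3→J4→J9→J12; finish is now 28 days.

J3, J4, J9, J12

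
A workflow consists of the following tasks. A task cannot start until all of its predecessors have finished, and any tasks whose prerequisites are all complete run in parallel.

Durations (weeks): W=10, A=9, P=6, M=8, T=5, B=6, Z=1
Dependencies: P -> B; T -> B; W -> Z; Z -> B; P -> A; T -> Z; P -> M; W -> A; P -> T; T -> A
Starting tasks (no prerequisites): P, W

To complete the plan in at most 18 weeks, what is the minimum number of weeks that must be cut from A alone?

2

Current finish: 20 weeks; target: 18.
A is on every critical path, so each week cut from A cuts the finish by one (this holds down to a finish of 18).
Need 20 − 18 = 2 weeks off A → A becomes 7 weeks, finish becomes 18.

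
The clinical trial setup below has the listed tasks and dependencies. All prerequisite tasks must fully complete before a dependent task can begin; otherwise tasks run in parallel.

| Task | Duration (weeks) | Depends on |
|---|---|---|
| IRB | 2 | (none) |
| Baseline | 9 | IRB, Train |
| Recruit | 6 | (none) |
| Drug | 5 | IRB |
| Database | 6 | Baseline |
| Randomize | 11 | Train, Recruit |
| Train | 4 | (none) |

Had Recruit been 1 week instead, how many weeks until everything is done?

Critical path before the change: Train→Baseline→Database = 4+9+6 = 19 giving 19 weeks.
Recruit is off the critical path — its longest chain is 17 weeks, giving 2 of slack.
The critical path is still Train→Baseline→Database; finish is now 19 weeks.

19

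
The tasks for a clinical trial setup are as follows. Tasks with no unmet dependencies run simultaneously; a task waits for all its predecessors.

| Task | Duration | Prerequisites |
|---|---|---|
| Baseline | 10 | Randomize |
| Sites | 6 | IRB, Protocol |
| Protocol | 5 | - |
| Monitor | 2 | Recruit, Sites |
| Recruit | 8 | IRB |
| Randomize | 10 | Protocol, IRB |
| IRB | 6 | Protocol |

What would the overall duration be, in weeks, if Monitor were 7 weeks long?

As given, the longest chain is Protocol→IRB→Randomize→Baseline = 5+6+10+10 = 31, so the finish is 31 weeks.
The longest path through Monitor is only 21 weeks, so Monitor has float 10.
The critical path is still Protocol→IRB→Randomize→Baseline; finish is now 31 weeks.

31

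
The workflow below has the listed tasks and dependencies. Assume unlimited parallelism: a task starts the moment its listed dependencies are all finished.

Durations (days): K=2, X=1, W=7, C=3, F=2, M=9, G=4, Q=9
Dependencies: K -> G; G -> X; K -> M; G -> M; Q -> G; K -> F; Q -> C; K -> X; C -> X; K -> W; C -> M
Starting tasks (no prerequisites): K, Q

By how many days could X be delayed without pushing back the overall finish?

8

Critical path: Q→G→M = 9+4+9 = 22, so the finish is 22 days.
X finishes as early as 14 and must finish by 22.
Float = 22 − 14 = 8.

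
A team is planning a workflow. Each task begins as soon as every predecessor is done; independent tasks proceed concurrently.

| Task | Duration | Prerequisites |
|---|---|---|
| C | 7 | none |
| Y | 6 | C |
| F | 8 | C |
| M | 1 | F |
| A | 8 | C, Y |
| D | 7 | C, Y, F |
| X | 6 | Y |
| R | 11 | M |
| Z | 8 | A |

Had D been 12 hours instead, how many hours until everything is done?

29

Actual critical path: C→Y→A→Z = 7+6+8+8 = 29 ⇒ 29 hours.
The longest path through D is only 22 hours, so D has float 7.
No other chain overtakes it, so the finish is 29 hours.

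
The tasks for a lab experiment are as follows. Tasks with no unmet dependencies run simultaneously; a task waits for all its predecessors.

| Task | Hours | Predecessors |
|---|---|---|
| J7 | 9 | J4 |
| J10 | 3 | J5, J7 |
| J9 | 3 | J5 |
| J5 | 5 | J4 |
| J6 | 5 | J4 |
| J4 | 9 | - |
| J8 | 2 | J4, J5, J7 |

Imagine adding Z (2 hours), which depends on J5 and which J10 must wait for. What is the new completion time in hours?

21

Originally the lab experiment takes 21 hours.
With Z inserted, J10 now waits for max(J5, J7, Z).
New critical path: J4→J7→J10 = 9+9+3 = 21 ⇒ 21 hours.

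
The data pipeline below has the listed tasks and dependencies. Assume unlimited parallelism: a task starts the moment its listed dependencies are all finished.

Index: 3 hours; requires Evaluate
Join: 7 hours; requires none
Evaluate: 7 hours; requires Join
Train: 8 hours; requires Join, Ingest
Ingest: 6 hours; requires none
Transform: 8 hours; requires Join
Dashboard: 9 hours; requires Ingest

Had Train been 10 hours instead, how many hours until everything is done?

17

The binding path is Join→Evaluate→Index = 7+7+3 = 17; finish at 17 hours.
The longest path through Train is only 15 hours, so Train has float 2.
New critical path: Join→Train = 7+10 = 17 ⇒ 17 hours.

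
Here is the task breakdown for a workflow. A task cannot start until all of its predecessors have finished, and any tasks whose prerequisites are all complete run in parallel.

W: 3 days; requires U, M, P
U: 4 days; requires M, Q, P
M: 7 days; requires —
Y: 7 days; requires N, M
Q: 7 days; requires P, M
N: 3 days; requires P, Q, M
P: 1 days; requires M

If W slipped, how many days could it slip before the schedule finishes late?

3

Critical path: M→P→Q→N→Y = 7+1+7+3+7 = 25, so the finish is 25 days.
Longest path through W: 22 days (earliest finish 22, latest finish 25).
Slack of W = 22 − 19 = 3 days.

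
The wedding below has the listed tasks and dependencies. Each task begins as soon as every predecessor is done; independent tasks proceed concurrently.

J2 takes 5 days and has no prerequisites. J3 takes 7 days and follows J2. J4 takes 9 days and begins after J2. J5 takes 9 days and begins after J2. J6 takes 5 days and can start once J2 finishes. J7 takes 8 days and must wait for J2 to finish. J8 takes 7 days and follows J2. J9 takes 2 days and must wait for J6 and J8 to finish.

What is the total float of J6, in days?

Critical path: J2→J4 = 5+9 = 14, so the finish is 14 days.
Longest path through J6: 12 days (earliest finish 10, latest finish 12).
Slack of J6 = 7 − 5 = 2 days.

2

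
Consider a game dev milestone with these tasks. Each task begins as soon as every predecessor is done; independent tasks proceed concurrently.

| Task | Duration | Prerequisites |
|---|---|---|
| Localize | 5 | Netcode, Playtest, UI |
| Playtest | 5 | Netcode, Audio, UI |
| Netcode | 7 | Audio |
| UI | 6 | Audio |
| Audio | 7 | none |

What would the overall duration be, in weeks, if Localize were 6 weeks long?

Actual critical path: Audio→Netcode→Playtest→Localize = 7+7+5+5 = 24 ⇒ 24 weeks.
Localize lies on that path, so at 6 weeks the path becomes 25 weeks.
The critical path is still Audio→Netcode→Playtest→Localize; finish is now 25 weeks.

25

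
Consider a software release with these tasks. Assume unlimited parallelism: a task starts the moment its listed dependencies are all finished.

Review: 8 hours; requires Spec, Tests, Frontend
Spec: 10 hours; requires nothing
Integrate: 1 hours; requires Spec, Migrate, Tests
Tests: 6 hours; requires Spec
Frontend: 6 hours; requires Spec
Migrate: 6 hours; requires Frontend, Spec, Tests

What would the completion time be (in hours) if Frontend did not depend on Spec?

24

Before: longest chain Spec→Frontend→Review = 10+6+8 = 24, finish 24.
Without Spec→Frontend, Frontend's earliest start moves from 10 to 0.
New critical path: Spec→Tests→Review = 10+6+8 = 24 ⇒ 24 hours.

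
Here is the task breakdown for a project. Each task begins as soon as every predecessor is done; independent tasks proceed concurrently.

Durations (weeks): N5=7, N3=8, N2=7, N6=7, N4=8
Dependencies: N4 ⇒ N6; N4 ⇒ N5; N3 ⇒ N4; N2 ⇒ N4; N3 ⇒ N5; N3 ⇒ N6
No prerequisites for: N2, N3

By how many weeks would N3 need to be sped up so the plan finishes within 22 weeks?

Current finish: 23 weeks; target: 22.
N3 is on every critical path, so each week cut from N3 cuts the finish by one (this holds down to a finish of 22).
Need 23 − 22 = 1 week off N3 → N3 becomes 7 weeks, finish becomes 22.

1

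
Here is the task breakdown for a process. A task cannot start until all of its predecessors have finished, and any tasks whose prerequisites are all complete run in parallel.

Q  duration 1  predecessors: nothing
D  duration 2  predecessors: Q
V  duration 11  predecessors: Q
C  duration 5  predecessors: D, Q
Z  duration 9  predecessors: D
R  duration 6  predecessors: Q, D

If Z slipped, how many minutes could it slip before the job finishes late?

The longest chain is Q→D→Z = 1+2+9 = 12; overall finish 12 minutes.
The longest chain containing Z totals 12 minutes.
So Z can slip 12 − 12 = 0 minutes.

0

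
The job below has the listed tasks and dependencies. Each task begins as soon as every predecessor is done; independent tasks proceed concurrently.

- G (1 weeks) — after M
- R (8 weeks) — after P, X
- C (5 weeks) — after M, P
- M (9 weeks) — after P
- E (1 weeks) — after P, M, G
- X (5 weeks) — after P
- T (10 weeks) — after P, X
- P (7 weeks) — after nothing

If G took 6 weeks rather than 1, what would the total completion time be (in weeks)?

Critical path before the change: P→X→T = 7+5+10 = 22 giving 22 weeks.
G has 4 weeks of float (longest path through it is 18).
New critical path: P→M→G→E = 7+9+6+1 = 23 ⇒ 23 weeks.

23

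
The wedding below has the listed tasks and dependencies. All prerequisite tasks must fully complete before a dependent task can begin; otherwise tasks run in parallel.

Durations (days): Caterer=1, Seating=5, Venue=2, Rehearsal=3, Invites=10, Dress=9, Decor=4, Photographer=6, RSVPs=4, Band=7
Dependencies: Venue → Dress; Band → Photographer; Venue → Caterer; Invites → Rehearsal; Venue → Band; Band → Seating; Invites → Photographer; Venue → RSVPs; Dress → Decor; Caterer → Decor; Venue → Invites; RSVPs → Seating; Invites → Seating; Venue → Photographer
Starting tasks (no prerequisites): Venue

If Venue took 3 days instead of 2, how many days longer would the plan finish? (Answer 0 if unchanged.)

Actual critical path: Venue→Invites→Photographer = 2+10+6 = 18 ⇒ 18 days.
Venue is on the critical path; changing it to 3 makes that path 19 days.
The critical path is still Venue→Invites→Photographer; finish is now 19 days.
Change in finish: 19 − 18 = +1 days.

1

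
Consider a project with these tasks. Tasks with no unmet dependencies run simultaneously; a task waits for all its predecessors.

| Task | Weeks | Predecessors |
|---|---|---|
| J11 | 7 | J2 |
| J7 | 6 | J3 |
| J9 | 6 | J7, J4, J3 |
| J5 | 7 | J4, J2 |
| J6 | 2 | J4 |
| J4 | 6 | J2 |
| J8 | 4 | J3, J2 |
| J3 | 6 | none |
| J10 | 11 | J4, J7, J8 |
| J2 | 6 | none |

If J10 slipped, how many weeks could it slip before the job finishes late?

The longest chain is J2→J4→J10 = 6+6+11 = 23; overall finish 23 weeks.
The longest chain containing J10 totals 23 weeks.
Float = 23 − 23 = 0.

0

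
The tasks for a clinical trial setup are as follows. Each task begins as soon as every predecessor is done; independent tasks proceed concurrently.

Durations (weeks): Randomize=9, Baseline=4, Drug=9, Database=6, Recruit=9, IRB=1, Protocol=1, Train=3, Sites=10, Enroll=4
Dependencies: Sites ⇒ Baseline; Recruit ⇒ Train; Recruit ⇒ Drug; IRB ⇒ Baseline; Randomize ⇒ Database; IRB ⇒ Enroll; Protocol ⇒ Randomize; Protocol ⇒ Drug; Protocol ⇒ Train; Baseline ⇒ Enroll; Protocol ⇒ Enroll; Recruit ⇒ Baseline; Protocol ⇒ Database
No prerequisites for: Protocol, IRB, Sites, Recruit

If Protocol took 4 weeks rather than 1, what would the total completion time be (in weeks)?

Baseline: Sites→Baseline→Enroll = 10+4+4 = 18 → 18 weeks.
Protocol has 2 weeks of float (longest path through it is 16).
The binding chain switches to Protocol→Randomize→Database = 4+9+6 = 19; finish 19 weeks.

19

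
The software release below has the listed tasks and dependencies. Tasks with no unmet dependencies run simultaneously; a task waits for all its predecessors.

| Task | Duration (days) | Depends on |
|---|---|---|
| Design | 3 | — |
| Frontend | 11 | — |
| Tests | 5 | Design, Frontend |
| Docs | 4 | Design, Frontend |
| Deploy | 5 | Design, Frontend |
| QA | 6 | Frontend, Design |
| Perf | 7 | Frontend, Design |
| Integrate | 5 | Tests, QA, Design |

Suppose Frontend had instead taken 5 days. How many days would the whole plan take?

Baseline: Frontend→QA→Integrate = 11+6+5 = 22 → 22 days.
Since Frontend is critical, the -6 change carries straight to that chain (now 16 days).
No other chain overtakes it, so the finish is 16 days.

16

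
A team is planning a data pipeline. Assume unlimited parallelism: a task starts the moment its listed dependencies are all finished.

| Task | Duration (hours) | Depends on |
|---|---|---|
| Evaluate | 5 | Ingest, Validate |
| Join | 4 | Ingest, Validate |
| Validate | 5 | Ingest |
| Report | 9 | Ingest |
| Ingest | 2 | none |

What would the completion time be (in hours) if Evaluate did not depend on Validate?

11

With the dependency in place, Ingest→Validate→Evaluate = 2+5+5 = 12 sets the finish at 12 hours.
Without Validate→Evaluate, Evaluate's earliest start moves from 7 to 2.
After: Ingest→Validate→Join = 2+5+4 = 11 → 11 hours.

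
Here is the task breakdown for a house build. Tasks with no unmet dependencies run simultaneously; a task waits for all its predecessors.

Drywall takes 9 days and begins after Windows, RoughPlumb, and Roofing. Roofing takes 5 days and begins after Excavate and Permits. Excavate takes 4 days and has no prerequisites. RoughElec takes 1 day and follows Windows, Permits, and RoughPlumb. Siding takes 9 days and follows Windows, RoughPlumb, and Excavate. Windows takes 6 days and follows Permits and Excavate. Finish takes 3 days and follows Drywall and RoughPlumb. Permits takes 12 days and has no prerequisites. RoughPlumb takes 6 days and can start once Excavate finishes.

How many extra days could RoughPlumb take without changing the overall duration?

The longest chain is Permits→Windows→Drywall→Finish = 12+6+9+3 = 30; overall finish 30 days.
Longest path through RoughPlumb: 22 days (earliest finish 10, latest finish 18).
Float = 30 − 22 = 8.

8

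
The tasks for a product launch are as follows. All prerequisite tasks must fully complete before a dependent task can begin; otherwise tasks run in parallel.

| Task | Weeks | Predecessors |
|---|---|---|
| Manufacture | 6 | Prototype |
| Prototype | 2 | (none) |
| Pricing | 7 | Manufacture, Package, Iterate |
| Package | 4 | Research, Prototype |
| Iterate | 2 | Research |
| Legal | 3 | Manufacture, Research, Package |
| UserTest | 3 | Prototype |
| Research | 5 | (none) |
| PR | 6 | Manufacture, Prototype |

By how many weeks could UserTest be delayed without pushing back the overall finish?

11

Research→Package→Pricing = 5+4+7 = 16 sets the makespan at 16 weeks.
Longest path through UserTest: 5 weeks (earliest finish 5, latest finish 16).
Slack of UserTest = 13 − 2 = 11 weeks.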